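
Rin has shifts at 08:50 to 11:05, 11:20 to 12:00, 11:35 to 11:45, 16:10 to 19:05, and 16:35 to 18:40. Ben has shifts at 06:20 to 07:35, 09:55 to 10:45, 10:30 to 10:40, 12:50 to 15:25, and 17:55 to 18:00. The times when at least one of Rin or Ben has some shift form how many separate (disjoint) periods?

5

A, merged: 08:50-11:05, 11:20-12:00, 16:10-19:05.
B, merged: 06:20-07:35, 09:55-10:45, 12:50-15:25, 17:55-18:00.
A ∪ B = 06:20-07:35, 08:50-11:05, 11:20-12:00, 12:50-15:25, 16:10-19:05.
That is 5 disjoint pieces.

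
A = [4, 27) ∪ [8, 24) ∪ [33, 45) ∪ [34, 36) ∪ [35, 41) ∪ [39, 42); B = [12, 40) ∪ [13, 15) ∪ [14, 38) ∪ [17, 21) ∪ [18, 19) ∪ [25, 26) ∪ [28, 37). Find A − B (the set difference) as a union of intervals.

First set merges to [4, 27), [33, 45).
Second set merges to [12, 40).
[4, 27) \ B = [4, 12).
[33, 45) \ B = [40, 45).

[4, 12) ∪ [40, 45)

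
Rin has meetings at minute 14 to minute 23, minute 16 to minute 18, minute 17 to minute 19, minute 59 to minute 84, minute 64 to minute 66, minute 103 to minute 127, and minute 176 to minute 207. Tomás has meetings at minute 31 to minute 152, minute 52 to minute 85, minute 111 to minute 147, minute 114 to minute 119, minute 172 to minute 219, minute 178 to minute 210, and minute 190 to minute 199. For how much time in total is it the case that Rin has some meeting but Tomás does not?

9 minutes

Merge the first list: minute 14 to minute 23, minute 59 to minute 84, minute 103 to minute 127, minute 176 to minute 207.
Merge the second list: minute 31 to minute 152, minute 172 to minute 219.
A \ B = minute 14 to minute 23.
Total: 9 minutes.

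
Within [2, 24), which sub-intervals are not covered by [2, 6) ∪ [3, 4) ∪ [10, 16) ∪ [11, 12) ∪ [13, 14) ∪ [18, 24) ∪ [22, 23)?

[6, 10) ∪ [16, 18)

Covered (merged): [2, 6), [10, 16), [18, 24).
Complement within [2, 24): [6, 10), [16, 18).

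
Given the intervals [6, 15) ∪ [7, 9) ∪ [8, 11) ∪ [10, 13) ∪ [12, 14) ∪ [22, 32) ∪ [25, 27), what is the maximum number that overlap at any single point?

Walk the sorted start/end points keeping a running depth.
The depth first hits 3 at 8.

3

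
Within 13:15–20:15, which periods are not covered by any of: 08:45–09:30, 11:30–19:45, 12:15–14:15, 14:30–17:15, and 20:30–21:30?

After merging, the occupied span is 08:45-09:30, 11:30-19:45, 20:30-21:30.
Uncovered inside 13:15-20:15: 19:45-20:15.

19:45-20:15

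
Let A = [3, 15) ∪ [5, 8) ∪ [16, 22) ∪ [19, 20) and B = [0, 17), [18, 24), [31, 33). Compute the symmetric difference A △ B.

[0, 3) ∪ [15, 16) ∪ [17, 18) ∪ [22, 24) ∪ [31, 33)

First set merges to [3, 15), [16, 22).
A \ B = [17, 18).
B \ A = [0, 3), [15, 16), [22, 24), [31, 33).
Union of the two gives the symmetric difference.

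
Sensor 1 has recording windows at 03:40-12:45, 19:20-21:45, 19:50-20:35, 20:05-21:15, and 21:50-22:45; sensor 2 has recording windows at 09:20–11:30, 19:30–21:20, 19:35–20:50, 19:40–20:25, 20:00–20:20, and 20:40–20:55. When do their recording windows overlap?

09:20–11:30, 19:30–21:20

First set merges to 03:40–12:45, 19:20–21:45, 21:50–22:45.
Second set merges to 09:20–11:30, 19:30–21:20.
03:40–12:45 overlaps B on 09:20–11:30.
19:20–21:45 overlaps B on 19:30–21:20.
21:50–22:45 falls entirely outside B.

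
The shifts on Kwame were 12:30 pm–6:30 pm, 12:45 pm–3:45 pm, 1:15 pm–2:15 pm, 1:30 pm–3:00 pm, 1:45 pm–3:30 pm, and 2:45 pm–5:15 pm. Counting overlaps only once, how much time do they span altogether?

6 h

Merged: 12:30 pm-6:30 pm.
Length: 6 h.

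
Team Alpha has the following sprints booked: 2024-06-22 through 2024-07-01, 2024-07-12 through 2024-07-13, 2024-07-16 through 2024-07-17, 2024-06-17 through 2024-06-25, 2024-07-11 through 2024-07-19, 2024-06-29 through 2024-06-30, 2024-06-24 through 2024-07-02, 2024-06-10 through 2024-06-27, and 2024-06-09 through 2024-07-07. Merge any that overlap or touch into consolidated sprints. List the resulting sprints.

Sort by start: 2024-06-09 through 2024-07-07, 2024-06-10 through 2024-06-27, 2024-06-17 through 2024-06-25, 2024-06-22 through 2024-07-01, 2024-06-24 through 2024-07-02, 2024-06-29 through 2024-06-30, 2024-07-11 through 2024-07-19, 2024-07-12 through 2024-07-13, 2024-07-16 through 2024-07-17.
2024-06-10 through 2024-06-27 overlaps/touches 2024-06-09 through 2024-07-07 → extend to 2024-06-09 through 2024-07-07.
2024-06-17 through 2024-06-25 overlaps/touches 2024-06-09 through 2024-07-07 → extend to 2024-06-09 through 2024-07-07.
2024-06-22 through 2024-07-01 overlaps/touches 2024-06-09 through 2024-07-07 → extend to 2024-06-09 through 2024-07-07.
2024-06-24 through 2024-07-02 overlaps/touches 2024-06-09 through 2024-07-07 → extend to 2024-06-09 through 2024-07-07.
2024-06-29 through 2024-06-30 overlaps/touches 2024-06-09 through 2024-07-07 → extend to 2024-06-09 through 2024-07-07.
2024-07-11 through 2024-07-19 is disjoint → start new block.
2024-07-12 through 2024-07-13 overlaps/touches 2024-07-11 through 2024-07-19 → extend to 2024-07-11 through 2024-07-19.
2024-07-16 through 2024-07-17 overlaps/touches 2024-07-11 through 2024-07-19 → extend to 2024-07-11 through 2024-07-19.

2024-06-09 through 2024-07-07, 2024-07-11 through 2024-07-19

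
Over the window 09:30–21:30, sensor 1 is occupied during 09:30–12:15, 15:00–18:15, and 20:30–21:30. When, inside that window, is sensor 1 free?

12:15–15:00, 18:15–20:30

Covered (merged): 09:30–12:15, 15:00–18:15, 20:30–21:30.
Uncovered inside 09:30–21:30: 12:15–15:00, 18:15–20:30.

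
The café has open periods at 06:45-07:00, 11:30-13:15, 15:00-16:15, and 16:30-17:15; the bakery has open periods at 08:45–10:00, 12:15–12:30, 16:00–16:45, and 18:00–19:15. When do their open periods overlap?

12:15–12:30, 16:00–16:15, 16:30–16:45

06:45–07:00 falls entirely outside B.
11:30–13:15 overlaps B on 12:15–12:30.
15:00–16:15 overlaps B on 16:00–16:15.
16:30–17:15 overlaps B on 16:30–16:45.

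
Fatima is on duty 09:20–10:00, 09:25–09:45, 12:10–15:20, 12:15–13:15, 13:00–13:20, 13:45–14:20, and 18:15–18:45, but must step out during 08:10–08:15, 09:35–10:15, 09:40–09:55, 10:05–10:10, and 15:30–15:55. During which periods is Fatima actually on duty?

Merge the first list: 09:20-10:00, 12:10-15:20, 18:15-18:45.
Merge the second list: 08:10-08:15, 09:35-10:15, 15:30-15:55.
09:20-10:00 \ B = 09:20-09:35.
12:10-15:20: nothing removed.
18:15-18:45: nothing removed.

09:20-09:35, 12:10-15:20, 18:15-18:45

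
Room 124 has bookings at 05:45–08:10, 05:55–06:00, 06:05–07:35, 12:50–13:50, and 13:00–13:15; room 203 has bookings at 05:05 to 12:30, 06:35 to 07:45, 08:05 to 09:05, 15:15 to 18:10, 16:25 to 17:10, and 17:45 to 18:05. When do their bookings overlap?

05:45-08:10

First set merges to 05:45-08:10, 12:50-13:50.
Second set merges to 05:05-12:30, 15:15-18:10.
05:45-08:10 meets the second set on 05:45-08:10.
12:50-13:50: no overlap with the second set.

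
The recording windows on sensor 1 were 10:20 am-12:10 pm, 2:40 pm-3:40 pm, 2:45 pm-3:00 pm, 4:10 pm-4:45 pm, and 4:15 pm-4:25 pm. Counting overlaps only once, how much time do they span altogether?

3 h 25 min

Merged: 10:20 am–12:10 pm, 2:40 pm–3:40 pm, 4:10 pm–4:45 pm.
Lengths: 1 h 50 min + 1 h + 35 min = 3 h 25 min.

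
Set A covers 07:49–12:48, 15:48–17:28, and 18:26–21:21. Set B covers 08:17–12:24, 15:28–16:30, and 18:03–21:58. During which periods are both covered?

07:49–12:48 ∩ B → 08:17–12:24.
15:48–17:28 ∩ B → 15:48–16:30.
18:26–21:21 ∩ B → 18:26–21:21.

08:17–12:24, 15:48–16:30, 18:26–21:21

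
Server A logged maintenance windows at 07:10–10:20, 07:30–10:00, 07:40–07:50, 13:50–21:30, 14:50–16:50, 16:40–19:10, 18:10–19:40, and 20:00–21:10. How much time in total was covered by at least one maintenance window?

Merged: 07:10–10:20, 13:50–21:30.
Lengths: 3 h 10 min + 7 h 40 min = 10 h 50 min.

10 h 50 min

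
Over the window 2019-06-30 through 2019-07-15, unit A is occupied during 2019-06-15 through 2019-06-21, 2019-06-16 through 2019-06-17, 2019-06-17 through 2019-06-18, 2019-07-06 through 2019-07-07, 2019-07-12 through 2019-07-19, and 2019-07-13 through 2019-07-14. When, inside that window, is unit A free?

After merging, the occupied span is 2019-06-15 through 2019-06-21, 2019-07-06 through 2019-07-07, 2019-07-12 through 2019-07-19.
Complement within 2019-06-30 through 2019-07-15: 2019-06-30 through 2019-07-05, 2019-07-08 through 2019-07-11.

2019-06-30 through 2019-07-05, 2019-07-08 through 2019-07-11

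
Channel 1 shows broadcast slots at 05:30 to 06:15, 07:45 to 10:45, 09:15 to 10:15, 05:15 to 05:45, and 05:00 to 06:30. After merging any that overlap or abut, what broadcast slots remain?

05:00-06:30, 07:45-10:45

Sort by start: 05:00-06:30, 05:15-05:45, 05:30-06:15, 07:45-10:45, 09:15-10:15.
05:15-05:45 overlaps/touches 05:00-06:30 → extend to 05:00-06:30.
05:30-06:15 overlaps/touches 05:00-06:30 → extend to 05:00-06:30.
07:45-10:45 is disjoint → start new block.
09:15-10:15 overlaps/touches 07:45-10:45 → extend to 07:45-10:45.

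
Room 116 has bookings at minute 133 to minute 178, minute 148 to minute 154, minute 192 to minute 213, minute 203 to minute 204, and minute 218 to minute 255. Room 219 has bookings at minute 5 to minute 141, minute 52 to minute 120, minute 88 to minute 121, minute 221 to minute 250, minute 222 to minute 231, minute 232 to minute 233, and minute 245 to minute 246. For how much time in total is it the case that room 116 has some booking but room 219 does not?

66 minutes

A, merged: minute 133 to minute 178, minute 192 to minute 213, minute 218 to minute 255.
B, merged: minute 5 to minute 141, minute 221 to minute 250.
A \ B = minute 141 to minute 178, minute 192 to minute 213, minute 218 to minute 221, minute 250 to minute 255.
Total: 37 minutes + 21 minutes + 3 minutes + 5 minutes = 66 minutes.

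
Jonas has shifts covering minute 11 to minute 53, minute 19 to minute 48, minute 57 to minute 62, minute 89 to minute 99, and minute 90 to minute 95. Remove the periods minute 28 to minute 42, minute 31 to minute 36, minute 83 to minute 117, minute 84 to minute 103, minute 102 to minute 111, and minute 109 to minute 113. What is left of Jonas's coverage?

First set merges to minute 11 to minute 53, minute 57 to minute 62, minute 89 to minute 99.
Second set merges to minute 28 to minute 42, minute 83 to minute 117.
minute 11 to minute 53 with B removed leaves minute 11 to minute 28, minute 42 to minute 53.
minute 57 to minute 62 is untouched.
minute 89 to minute 99 lies entirely inside B → drops out.

minute 11 to minute 28, minute 42 to minute 53, minute 57 to minute 62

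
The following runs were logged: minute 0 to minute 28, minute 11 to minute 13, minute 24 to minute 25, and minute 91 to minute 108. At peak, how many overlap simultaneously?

2

Walk the sorted start/end points keeping a running depth.
The depth first hits 2 at minute 11.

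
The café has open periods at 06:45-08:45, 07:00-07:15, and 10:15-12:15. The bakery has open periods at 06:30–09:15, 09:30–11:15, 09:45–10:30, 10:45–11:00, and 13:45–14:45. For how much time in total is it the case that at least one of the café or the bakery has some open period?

6 h 30 min

A, merged: 06:45-08:45, 10:15-12:15.
B, merged: 06:30-09:15, 09:30-11:15, 13:45-14:45.
A ∪ B = 06:30-09:15, 09:30-12:15, 13:45-14:45.
Total: 2 h 45 min + 2 h 45 min + 1 h = 6 h 30 min.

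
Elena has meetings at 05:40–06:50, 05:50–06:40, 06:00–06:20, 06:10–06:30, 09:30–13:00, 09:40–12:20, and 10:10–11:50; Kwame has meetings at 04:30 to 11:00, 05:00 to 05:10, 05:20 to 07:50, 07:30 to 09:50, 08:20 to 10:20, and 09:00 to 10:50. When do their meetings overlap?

First set merges to 05:40–06:50, 09:30–13:00.
Second set merges to 04:30–11:00.
05:40–06:50 ∩ B → 05:40–06:50.
09:30–13:00 ∩ B → 09:30–11:00.

05:40–06:50, 09:30–11:00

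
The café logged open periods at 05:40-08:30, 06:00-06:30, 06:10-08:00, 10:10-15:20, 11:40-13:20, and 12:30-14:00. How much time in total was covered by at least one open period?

Merged: 05:40–08:30, 10:10–15:20.
Lengths: 2 h 50 min + 5 h 10 min = 8 h.

8 h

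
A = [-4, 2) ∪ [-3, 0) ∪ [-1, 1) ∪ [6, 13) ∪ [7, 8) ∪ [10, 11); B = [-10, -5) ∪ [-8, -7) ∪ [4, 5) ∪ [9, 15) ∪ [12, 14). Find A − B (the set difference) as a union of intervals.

[-4, 2) ∪ [6, 9)

A, merged: [-4, 2), [6, 13).
B, merged: [-10, -5), [4, 5), [9, 15).
[-4, 2): no B overlap → unchanged.
[6, 13) minus B → [6, 9).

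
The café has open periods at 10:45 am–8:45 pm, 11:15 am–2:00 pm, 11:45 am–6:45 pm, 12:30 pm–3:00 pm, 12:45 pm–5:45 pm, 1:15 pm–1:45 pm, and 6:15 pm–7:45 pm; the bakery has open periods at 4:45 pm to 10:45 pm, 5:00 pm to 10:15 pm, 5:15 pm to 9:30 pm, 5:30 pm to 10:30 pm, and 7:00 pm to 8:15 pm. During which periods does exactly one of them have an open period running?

10:45 am–4:45 pm, 8:45 pm–10:45 pm

A, merged: 10:45 am–8:45 pm.
B, merged: 4:45 pm–10:45 pm.
A \ B = 10:45 am–4:45 pm.
B \ A = 8:45 pm–10:45 pm.
Union of the two gives the symmetric difference.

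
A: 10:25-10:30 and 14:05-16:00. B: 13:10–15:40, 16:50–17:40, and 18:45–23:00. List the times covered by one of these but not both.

Only in the first: 10:25–10:30, 15:40–16:00.
Only in the second: 13:10–14:05, 16:50–17:40, 18:45–23:00.
Together these are the periods covered by exactly one.

10:25–10:30, 13:10–14:05, 15:40–16:00, 16:50–17:40, 18:45–23:00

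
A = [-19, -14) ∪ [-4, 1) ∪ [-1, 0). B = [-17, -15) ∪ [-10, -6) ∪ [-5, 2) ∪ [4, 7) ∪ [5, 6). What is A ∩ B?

First set merges to [-19, -14), [-4, 1).
Second set merges to [-17, -15), [-10, -6), [-5, 2), [4, 7).
[-19, -14) ∩ B → [-17, -15).
[-4, 1) ∩ B → [-4, 1).

[-17, -15) ∪ [-4, 1)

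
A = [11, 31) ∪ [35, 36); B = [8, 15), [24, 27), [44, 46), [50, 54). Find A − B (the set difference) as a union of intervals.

[11, 31) with B removed leaves [15, 24), [27, 31).
[35, 36) is untouched.

[15, 24) ∪ [27, 31) ∪ [35, 36)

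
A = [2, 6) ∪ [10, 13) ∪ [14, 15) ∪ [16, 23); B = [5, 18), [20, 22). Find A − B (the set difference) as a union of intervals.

[2, 6) \ B = [2, 5).
[10, 13): entirely removed.
[14, 15): entirely removed.
[16, 23) \ B = [18, 20), [22, 23).

[2, 5) ∪ [18, 20) ∪ [22, 23)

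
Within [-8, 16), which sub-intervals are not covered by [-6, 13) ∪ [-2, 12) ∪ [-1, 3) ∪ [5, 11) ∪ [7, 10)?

[-8, -6) ∪ [13, 16)

The merged coverage is [-6, 13).
Gaps within [-8, 16): [-8, -6), [13, 16).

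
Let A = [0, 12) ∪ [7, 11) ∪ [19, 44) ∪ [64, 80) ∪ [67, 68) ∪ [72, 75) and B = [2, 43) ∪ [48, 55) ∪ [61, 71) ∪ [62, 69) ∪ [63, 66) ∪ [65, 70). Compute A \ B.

First set merges to [0, 12), [19, 44), [64, 80).
Second set merges to [2, 43), [48, 55), [61, 71).
[0, 12) minus B → [0, 2).
[19, 44) minus B → [43, 44).
[64, 80) minus B → [71, 80).

[0, 2) ∪ [43, 44) ∪ [71, 80)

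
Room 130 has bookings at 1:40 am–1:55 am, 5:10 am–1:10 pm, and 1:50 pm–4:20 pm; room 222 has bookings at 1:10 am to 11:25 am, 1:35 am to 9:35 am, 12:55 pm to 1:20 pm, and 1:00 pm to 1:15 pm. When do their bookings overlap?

Merge the second list: 1:10 am–11:25 am, 12:55 pm–1:20 pm.
1:40 am–1:55 am meets the second set on 1:40 am–1:55 am.
5:10 am–1:10 pm meets the second set on 5:10 am–11:25 am, 12:55 pm–1:10 pm.
1:50 pm–4:20 pm: no overlap with the second set.

1:40 am–1:55 am, 5:10 am–11:25 am, 12:55 pm–1:10 pm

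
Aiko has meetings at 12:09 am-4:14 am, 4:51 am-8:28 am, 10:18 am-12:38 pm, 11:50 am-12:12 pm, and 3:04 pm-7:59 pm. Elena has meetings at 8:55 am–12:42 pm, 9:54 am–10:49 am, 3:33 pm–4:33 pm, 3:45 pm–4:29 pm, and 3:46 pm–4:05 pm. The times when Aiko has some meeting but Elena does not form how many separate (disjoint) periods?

Merge the first list: 12:09 am-4:14 am, 4:51 am-8:28 am, 10:18 am-12:38 pm, 3:04 pm-7:59 pm.
Merge the second list: 8:55 am-12:42 pm, 3:33 pm-4:33 pm.
A \ B = 12:09 am-4:14 am, 4:51 am-8:28 am, 3:04 pm-3:33 pm, 4:33 pm-7:59 pm.
That is 4 disjoint pieces.

4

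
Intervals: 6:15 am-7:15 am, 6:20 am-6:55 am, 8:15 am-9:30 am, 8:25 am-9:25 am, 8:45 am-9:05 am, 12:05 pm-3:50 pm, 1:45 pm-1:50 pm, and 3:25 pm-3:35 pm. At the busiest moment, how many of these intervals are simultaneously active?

At 8:45 am, 3 of the intervals are simultaneously active.
No point has more.

3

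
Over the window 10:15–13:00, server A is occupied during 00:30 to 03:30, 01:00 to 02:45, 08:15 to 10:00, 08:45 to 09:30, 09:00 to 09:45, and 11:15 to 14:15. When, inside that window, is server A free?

10:15–11:15

After merging, the occupied span is 00:30–03:30, 08:15–10:00, 11:15–14:15.
Gaps within 10:15–13:00: 10:15–11:15.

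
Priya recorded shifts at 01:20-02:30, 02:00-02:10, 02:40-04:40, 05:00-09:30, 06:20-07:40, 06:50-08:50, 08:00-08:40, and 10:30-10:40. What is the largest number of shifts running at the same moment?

Walk the sorted start/end points keeping a running depth.
The depth first hits 3 at 06:50.

3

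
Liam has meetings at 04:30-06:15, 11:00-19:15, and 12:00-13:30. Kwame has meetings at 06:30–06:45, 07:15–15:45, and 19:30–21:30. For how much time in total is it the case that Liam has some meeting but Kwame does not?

5 h 15 min

First set merges to 04:30–06:15, 11:00–19:15.
A \ B = 04:30–06:15, 15:45–19:15.
Total: 1 h 45 min + 3 h 30 min = 5 h 15 min.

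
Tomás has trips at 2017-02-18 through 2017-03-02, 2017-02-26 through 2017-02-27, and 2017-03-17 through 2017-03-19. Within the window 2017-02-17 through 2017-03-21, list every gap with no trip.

2017-02-17 through 2017-02-17, 2017-03-03 through 2017-03-16, 2017-03-20 through 2017-03-21

After merging, the occupied span is 2017-02-18 through 2017-03-02, 2017-03-17 through 2017-03-19.
Gaps within 2017-02-17 through 2017-03-21: 2017-02-17 through 2017-02-17, 2017-03-03 through 2017-03-16, 2017-03-20 through 2017-03-21.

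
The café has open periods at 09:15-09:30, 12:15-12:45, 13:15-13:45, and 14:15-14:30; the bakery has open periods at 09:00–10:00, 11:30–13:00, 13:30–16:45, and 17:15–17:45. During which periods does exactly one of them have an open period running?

09:00–09:15, 09:30–10:00, 11:30–12:15, 12:45–13:00, 13:15–13:30, 13:45–14:15, 14:30–16:45, 17:15–17:45

A \ B = 13:15–13:30.
B \ A = 09:00–09:15, 09:30–10:00, 11:30–12:15, 12:45–13:00, 13:45–14:15, 14:30–16:45, 17:15–17:45.
Union of the two gives the symmetric difference.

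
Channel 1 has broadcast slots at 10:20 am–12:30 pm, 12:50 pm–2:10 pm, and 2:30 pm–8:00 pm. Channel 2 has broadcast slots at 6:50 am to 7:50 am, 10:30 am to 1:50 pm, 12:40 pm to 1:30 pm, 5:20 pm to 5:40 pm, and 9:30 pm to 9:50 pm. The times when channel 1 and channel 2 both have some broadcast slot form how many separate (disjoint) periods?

B, merged: 6:50 am–7:50 am, 10:30 am–1:50 pm, 5:20 pm–5:40 pm, 9:30 pm–9:50 pm.
A ∩ B = 10:30 am–12:30 pm, 12:50 pm–1:50 pm, 5:20 pm–5:40 pm.
That is 3 disjoint pieces.

3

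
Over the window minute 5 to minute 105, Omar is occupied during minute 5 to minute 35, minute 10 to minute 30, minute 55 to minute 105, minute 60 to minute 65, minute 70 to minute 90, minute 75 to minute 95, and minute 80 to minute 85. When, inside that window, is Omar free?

After merging, the occupied span is minute 5 to minute 35, minute 55 to minute 105.
Complement within minute 5 to minute 105: minute 35 to minute 55.

minute 35 to minute 55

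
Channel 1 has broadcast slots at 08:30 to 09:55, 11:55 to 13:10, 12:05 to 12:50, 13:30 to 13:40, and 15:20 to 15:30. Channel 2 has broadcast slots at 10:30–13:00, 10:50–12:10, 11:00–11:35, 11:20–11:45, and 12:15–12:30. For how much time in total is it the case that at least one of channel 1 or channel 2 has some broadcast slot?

Merge the first list: 08:30–09:55, 11:55–13:10, 13:30–13:40, 15:20–15:30.
Merge the second list: 10:30–13:00.
A ∪ B = 08:30–09:55, 10:30–13:10, 13:30–13:40, 15:20–15:30.
Total: 1 h 25 min + 2 h 40 min + 10 min + 10 min = 4 h 25 min.

4 h 25 min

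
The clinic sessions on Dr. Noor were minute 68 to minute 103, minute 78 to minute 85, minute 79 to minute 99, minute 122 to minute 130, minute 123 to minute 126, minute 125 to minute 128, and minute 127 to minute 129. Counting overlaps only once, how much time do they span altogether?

43 minutes

Merged: minute 68 to minute 103, minute 122 to minute 130.
Lengths: 35 minutes + 8 minutes = 43 minutes.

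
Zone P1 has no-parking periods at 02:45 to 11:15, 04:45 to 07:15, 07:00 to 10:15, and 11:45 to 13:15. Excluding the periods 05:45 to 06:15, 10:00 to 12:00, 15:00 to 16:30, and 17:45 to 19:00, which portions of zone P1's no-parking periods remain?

02:45-05:45, 06:15-10:00, 12:00-13:15

First set merges to 02:45-11:15, 11:45-13:15.
02:45-11:15 with B removed leaves 02:45-05:45, 06:15-10:00.
11:45-13:15 with B removed leaves 12:00-13:15.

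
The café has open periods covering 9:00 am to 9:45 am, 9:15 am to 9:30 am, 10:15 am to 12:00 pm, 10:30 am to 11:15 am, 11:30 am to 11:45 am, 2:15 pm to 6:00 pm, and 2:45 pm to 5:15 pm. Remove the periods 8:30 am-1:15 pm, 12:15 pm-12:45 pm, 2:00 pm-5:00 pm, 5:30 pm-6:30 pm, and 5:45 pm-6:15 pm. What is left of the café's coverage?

First set merges to 9:00 am-9:45 am, 10:15 am-12:00 pm, 2:15 pm-6:00 pm.
Second set merges to 8:30 am-1:15 pm, 2:00 pm-5:00 pm, 5:30 pm-6:30 pm.
9:00 am-9:45 am: entirely removed.
10:15 am-12:00 pm: entirely removed.
2:15 pm-6:00 pm \ B = 5:00 pm-5:30 pm.

5:00 pm-5:30 pm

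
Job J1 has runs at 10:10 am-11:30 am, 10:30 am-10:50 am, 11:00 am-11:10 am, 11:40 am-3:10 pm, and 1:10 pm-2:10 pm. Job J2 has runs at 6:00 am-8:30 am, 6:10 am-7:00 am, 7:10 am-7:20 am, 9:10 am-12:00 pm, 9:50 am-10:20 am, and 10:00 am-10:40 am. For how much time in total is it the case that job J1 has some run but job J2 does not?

Merge the first list: 10:10 am–11:30 am, 11:40 am–3:10 pm.
Merge the second list: 6:00 am–8:30 am, 9:10 am–12:00 pm.
A \ B = 12:00 pm–3:10 pm.
Total: 3 h 10 min.

3 h 10 min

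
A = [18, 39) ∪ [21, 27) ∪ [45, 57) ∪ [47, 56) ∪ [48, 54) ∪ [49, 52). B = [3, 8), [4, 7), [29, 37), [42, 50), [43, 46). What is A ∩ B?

[29, 37) ∪ [45, 50)

Merge the first list: [18, 39), [45, 57).
Merge the second list: [3, 8), [29, 37), [42, 50).
[18, 39) ∩ B → [29, 37).
[45, 57) ∩ B → [45, 50).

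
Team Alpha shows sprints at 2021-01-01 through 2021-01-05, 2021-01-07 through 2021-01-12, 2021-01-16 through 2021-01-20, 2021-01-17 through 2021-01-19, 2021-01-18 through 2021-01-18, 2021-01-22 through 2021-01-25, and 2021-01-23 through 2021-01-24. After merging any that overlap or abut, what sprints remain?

2021-01-01 through 2021-01-05, 2021-01-07 through 2021-01-12, 2021-01-16 through 2021-01-20, 2021-01-22 through 2021-01-25

2021-01-07 through 2021-01-12 is disjoint → start new block.
2021-01-16 through 2021-01-20 is disjoint → start new block.
2021-01-17 through 2021-01-19 overlaps/touches 2021-01-16 through 2021-01-20 → extend to 2021-01-16 through 2021-01-20.
2021-01-18 through 2021-01-18 overlaps/touches 2021-01-16 through 2021-01-20 → extend to 2021-01-16 through 2021-01-20.
2021-01-22 through 2021-01-25 is disjoint → start new block.
2021-01-23 through 2021-01-24 overlaps/touches 2021-01-22 through 2021-01-25 → extend to 2021-01-22 through 2021-01-25.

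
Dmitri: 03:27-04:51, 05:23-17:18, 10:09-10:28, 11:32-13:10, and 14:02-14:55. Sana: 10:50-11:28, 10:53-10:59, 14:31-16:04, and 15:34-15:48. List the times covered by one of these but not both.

First set merges to 03:27-04:51, 05:23-17:18.
Second set merges to 10:50-11:28, 14:31-16:04.
A but not B: 03:27-04:51, 05:23-10:50, 11:28-14:31, 16:04-17:18.
B but not A: none.
Combining gives A △ B.

03:27-04:51, 05:23-10:50, 11:28-14:31, 16:04-17:18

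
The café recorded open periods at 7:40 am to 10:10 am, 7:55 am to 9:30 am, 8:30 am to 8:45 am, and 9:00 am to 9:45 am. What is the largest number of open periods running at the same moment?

At 8:30 am, 3 of the intervals are simultaneously active.
No point has more.

3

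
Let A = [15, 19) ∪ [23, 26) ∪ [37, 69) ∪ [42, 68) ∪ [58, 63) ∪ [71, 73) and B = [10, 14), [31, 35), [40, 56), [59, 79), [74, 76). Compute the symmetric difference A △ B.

[10, 14) ∪ [15, 19) ∪ [23, 26) ∪ [31, 35) ∪ [37, 40) ∪ [56, 59) ∪ [69, 71) ∪ [73, 79)

A, merged: [15, 19), [23, 26), [37, 69), [71, 73).
B, merged: [10, 14), [31, 35), [40, 56), [59, 79).
A but not B: [15, 19), [23, 26), [37, 40), [56, 59).
B but not A: [10, 14), [31, 35), [69, 71), [73, 79).
Combining gives A △ B.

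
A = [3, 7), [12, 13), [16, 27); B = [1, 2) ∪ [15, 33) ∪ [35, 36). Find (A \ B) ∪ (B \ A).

[1, 2) ∪ [3, 7) ∪ [12, 13) ∪ [15, 16) ∪ [27, 33) ∪ [35, 36)

A but not B: [3, 7), [12, 13).
B but not A: [1, 2), [15, 16), [27, 33), [35, 36).
Combining gives A △ B.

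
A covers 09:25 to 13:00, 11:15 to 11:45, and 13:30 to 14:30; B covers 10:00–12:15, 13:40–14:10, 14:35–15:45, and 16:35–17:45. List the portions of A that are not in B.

09:25-10:00, 12:15-13:00, 13:30-13:40, 14:10-14:30

Merge the first list: 09:25-13:00, 13:30-14:30.
09:25-13:00 with B removed leaves 09:25-10:00, 12:15-13:00.
13:30-14:30 with B removed leaves 13:30-13:40, 14:10-14:30.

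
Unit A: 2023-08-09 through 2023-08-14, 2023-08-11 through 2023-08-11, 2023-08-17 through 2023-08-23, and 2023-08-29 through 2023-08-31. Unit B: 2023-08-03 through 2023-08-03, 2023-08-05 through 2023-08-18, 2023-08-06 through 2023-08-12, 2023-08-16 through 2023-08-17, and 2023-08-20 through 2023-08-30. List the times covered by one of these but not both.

2023-08-03 through 2023-08-03, 2023-08-05 through 2023-08-08, 2023-08-15 through 2023-08-16, 2023-08-19 through 2023-08-19, 2023-08-24 through 2023-08-28, 2023-08-31 through 2023-08-31

Merge the first list: 2023-08-09 through 2023-08-14, 2023-08-17 through 2023-08-23, 2023-08-29 through 2023-08-31.
Merge the second list: 2023-08-03 through 2023-08-03, 2023-08-05 through 2023-08-18, 2023-08-20 through 2023-08-30.
A \ B = 2023-08-19 through 2023-08-19, 2023-08-31 through 2023-08-31.
B \ A = 2023-08-03 through 2023-08-03, 2023-08-05 through 2023-08-08, 2023-08-15 through 2023-08-16, 2023-08-24 through 2023-08-28.
Union of the two gives the symmetric difference.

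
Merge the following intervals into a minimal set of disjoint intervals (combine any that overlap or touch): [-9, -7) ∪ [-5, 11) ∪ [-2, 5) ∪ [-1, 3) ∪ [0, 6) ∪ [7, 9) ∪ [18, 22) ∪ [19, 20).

[-9, -7) ∪ [-5, 11) ∪ [18, 22)

[-5, 11) is disjoint → start new block.
[-2, 5) overlaps/touches [-5, 11) → extend to [-5, 11).
[-1, 3) overlaps/touches [-5, 11) → extend to [-5, 11).
[0, 6) overlaps/touches [-5, 11) → extend to [-5, 11).
[7, 9) overlaps/touches [-5, 11) → extend to [-5, 11).
[18, 22) is disjoint → start new block.
[19, 20) overlaps/touches [18, 22) → extend to [18, 22).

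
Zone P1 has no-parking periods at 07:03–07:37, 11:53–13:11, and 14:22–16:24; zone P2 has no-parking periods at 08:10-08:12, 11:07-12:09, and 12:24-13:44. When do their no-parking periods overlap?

11:53–12:09, 12:24–13:11

07:03–07:37 falls entirely outside B.
11:53–13:11 overlaps B on 11:53–12:09, 12:24–13:11.
14:22–16:24 falls entirely outside B.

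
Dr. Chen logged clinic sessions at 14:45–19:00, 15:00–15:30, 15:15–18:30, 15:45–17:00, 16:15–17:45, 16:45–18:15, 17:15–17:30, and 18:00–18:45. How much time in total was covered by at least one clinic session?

Merged: 14:45–19:00.
Length: 4 h 15 min.

4 h 15 min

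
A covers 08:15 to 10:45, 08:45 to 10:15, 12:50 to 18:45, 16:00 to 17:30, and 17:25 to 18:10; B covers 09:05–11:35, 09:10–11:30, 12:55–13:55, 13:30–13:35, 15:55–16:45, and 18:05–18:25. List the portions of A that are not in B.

08:15-09:05, 12:50-12:55, 13:55-15:55, 16:45-18:05, 18:25-18:45

First set merges to 08:15-10:45, 12:50-18:45.
Second set merges to 09:05-11:35, 12:55-13:55, 15:55-16:45, 18:05-18:25.
08:15-10:45 with B removed leaves 08:15-09:05.
12:50-18:45 with B removed leaves 12:50-12:55, 13:55-15:55, 16:45-18:05, 18:25-18:45.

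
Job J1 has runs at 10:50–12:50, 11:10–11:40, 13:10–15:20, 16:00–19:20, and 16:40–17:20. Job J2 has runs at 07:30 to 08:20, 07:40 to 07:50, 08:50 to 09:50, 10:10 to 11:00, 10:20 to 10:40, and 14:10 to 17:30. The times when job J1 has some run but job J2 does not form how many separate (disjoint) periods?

3

A, merged: 10:50–12:50, 13:10–15:20, 16:00–19:20.
B, merged: 07:30–08:20, 08:50–09:50, 10:10–11:00, 14:10–17:30.
A \ B = 11:00–12:50, 13:10–14:10, 17:30–19:20.
That is 3 disjoint pieces.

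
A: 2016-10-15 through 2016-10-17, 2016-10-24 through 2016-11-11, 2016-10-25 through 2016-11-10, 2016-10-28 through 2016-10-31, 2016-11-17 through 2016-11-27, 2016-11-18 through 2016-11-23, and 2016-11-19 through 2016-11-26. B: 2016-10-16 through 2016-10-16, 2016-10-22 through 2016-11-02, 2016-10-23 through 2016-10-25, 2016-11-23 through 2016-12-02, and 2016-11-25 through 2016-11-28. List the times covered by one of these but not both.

Merge the first list: 2016-10-15 through 2016-10-17, 2016-10-24 through 2016-11-11, 2016-11-17 through 2016-11-27.
Merge the second list: 2016-10-16 through 2016-10-16, 2016-10-22 through 2016-11-02, 2016-11-23 through 2016-12-02.
A but not B: 2016-10-15 through 2016-10-15, 2016-10-17 through 2016-10-17, 2016-11-03 through 2016-11-11, 2016-11-17 through 2016-11-22.
B but not A: 2016-10-22 through 2016-10-23, 2016-11-28 through 2016-12-02.
Combining gives A △ B.

2016-10-15 through 2016-10-15, 2016-10-17 through 2016-10-17, 2016-10-22 through 2016-10-23, 2016-11-03 through 2016-11-11, 2016-11-17 through 2016-11-22, 2016-11-28 through 2016-12-02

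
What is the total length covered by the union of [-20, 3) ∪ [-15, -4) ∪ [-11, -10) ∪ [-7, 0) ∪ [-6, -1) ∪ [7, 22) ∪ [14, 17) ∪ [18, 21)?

38

Merged: [-20, 3), [7, 22).
Lengths: 23 + 15 = 38.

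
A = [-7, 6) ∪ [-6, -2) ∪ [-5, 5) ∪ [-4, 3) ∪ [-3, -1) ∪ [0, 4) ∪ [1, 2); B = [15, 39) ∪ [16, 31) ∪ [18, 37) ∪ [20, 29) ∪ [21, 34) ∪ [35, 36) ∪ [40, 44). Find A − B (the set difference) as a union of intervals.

A, merged: [-7, 6).
B, merged: [15, 39), [40, 44).
[-7, 6) is untouched.

[-7, 6)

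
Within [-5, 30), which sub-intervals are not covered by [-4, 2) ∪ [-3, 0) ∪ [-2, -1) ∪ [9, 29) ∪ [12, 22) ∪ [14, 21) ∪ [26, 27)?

The merged coverage is [-4, 2), [9, 29).
Uncovered inside [-5, 30): [-5, -4), [2, 9), [29, 30).

[-5, -4) ∪ [2, 9) ∪ [29, 30)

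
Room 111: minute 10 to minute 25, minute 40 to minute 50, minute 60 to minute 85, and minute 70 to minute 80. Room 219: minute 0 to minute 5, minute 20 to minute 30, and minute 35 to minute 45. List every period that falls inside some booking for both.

minute 20 to minute 25, minute 40 to minute 45

First set merges to minute 10 to minute 25, minute 40 to minute 50, minute 60 to minute 85.
minute 10 to minute 25 ∩ B → minute 20 to minute 25.
minute 40 to minute 50 ∩ B → minute 40 to minute 45.
minute 60 to minute 85 meets no B interval.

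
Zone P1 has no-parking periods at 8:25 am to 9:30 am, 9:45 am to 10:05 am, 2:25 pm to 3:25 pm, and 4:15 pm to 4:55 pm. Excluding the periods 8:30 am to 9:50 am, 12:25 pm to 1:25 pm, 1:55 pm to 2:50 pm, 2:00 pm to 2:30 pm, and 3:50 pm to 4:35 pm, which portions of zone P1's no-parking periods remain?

B, merged: 8:30 am-9:50 am, 12:25 pm-1:25 pm, 1:55 pm-2:50 pm, 3:50 pm-4:35 pm.
8:25 am-9:30 am minus B → 8:25 am-8:30 am.
9:45 am-10:05 am minus B → 9:50 am-10:05 am.
2:25 pm-3:25 pm minus B → 2:50 pm-3:25 pm.
4:15 pm-4:55 pm minus B → 4:35 pm-4:55 pm.

8:25 am-8:30 am, 9:50 am-10:05 am, 2:50 pm-3:25 pm, 4:35 pm-4:55 pm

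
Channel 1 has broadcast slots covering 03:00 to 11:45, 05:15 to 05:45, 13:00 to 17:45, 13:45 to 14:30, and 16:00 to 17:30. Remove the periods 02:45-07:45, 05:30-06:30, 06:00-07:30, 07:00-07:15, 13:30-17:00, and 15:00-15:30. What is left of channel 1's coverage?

A, merged: 03:00–11:45, 13:00–17:45.
B, merged: 02:45–07:45, 13:30–17:00.
03:00–11:45 minus B → 07:45–11:45.
13:00–17:45 minus B → 13:00–13:30, 17:00–17:45.

07:45–11:45, 13:00–13:30, 17:00–17:45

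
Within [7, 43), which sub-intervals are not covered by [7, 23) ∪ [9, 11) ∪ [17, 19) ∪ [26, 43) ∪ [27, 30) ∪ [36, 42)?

[23, 26)

The merged coverage is [7, 23), [26, 43).
Uncovered inside [7, 43): [23, 26).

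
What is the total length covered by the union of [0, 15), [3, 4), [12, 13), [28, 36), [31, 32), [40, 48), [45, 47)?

Merged: [0, 15), [28, 36), [40, 48).
Lengths: 15 + 8 + 8 = 31.

31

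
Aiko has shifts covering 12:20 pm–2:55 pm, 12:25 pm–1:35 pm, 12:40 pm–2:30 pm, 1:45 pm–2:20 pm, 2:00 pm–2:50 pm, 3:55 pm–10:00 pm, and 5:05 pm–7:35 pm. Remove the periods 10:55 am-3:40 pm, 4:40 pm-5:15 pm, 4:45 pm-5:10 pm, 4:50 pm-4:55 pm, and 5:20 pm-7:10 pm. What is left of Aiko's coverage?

3:55 pm–4:40 pm, 5:15 pm–5:20 pm, 7:10 pm–10:00 pm

Merge the first list: 12:20 pm–2:55 pm, 3:55 pm–10:00 pm.
Merge the second list: 10:55 am–3:40 pm, 4:40 pm–5:15 pm, 5:20 pm–7:10 pm.
12:20 pm–2:55 pm: fully covered by B → removed.
3:55 pm–10:00 pm minus B → 3:55 pm–4:40 pm, 5:15 pm–5:20 pm, 7:10 pm–10:00 pm.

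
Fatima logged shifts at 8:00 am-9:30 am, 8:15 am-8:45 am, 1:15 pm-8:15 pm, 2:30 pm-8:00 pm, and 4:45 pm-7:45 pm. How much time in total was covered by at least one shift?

8 h 30 min

Merged: 8:00 am-9:30 am, 1:15 pm-8:15 pm.
Lengths: 1 h 30 min + 7 h = 8 h 30 min.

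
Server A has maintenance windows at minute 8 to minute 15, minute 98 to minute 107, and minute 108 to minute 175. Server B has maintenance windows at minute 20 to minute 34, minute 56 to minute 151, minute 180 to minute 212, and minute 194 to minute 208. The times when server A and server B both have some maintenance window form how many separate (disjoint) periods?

2

Second set merges to minute 20 to minute 34, minute 56 to minute 151, minute 180 to minute 212.
A ∩ B = minute 98 to minute 107, minute 108 to minute 151.
That is 2 disjoint pieces.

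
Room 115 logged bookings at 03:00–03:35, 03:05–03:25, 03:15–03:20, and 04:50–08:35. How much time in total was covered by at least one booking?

4 h 20 min

Merged: 03:00-03:35, 04:50-08:35.
Lengths: 35 min + 3 h 45 min = 4 h 20 min.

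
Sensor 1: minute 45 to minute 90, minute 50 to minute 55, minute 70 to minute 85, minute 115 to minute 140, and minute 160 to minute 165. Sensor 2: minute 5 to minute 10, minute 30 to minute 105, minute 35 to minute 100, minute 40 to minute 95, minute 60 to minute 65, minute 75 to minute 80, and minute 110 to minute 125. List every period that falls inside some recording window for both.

minute 45 to minute 90, minute 115 to minute 125

Merge the first list: minute 45 to minute 90, minute 115 to minute 140, minute 160 to minute 165.
Merge the second list: minute 5 to minute 10, minute 30 to minute 105, minute 110 to minute 125.
minute 45 to minute 90 ∩ B → minute 45 to minute 90.
minute 115 to minute 140 ∩ B → minute 115 to minute 125.
minute 160 to minute 165 meets no B interval.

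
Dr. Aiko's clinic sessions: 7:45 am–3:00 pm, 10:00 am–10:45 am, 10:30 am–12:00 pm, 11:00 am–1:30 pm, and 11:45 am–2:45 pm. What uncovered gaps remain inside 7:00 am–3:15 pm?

7:00 am-7:45 am, 3:00 pm-3:15 pm

After merging, the occupied span is 7:45 am-3:00 pm.
Uncovered inside 7:00 am-3:15 pm: 7:00 am-7:45 am, 3:00 pm-3:15 pm.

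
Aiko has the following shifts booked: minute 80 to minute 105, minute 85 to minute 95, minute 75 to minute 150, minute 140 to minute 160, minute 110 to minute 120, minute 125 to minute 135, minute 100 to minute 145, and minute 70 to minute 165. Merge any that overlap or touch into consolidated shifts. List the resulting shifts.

Sort by start: minute 70 to minute 165, minute 75 to minute 150, minute 80 to minute 105, minute 85 to minute 95, minute 100 to minute 145, minute 110 to minute 120, minute 125 to minute 135, minute 140 to minute 160.
minute 75 to minute 150 overlaps/touches minute 70 to minute 165 → extend to minute 70 to minute 165.
minute 80 to minute 105 overlaps/touches minute 70 to minute 165 → extend to minute 70 to minute 165.
minute 85 to minute 95 overlaps/touches minute 70 to minute 165 → extend to minute 70 to minute 165.
minute 100 to minute 145 overlaps/touches minute 70 to minute 165 → extend to minute 70 to minute 165.
minute 110 to minute 120 overlaps/touches minute 70 to minute 165 → extend to minute 70 to minute 165.
minute 125 to minute 135 overlaps/touches minute 70 to minute 165 → extend to minute 70 to minute 165.
minute 140 to minute 160 overlaps/touches minute 70 to minute 165 → extend to minute 70 to minute 165.

minute 70 to minute 165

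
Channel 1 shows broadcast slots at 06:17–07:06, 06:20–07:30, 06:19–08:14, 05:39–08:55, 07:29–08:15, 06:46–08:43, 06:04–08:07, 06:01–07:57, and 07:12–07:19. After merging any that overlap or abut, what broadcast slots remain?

Sort by start: 05:39-08:55, 06:01-07:57, 06:04-08:07, 06:17-07:06, 06:19-08:14, 06:20-07:30, 06:46-08:43, 07:12-07:19, 07:29-08:15.
06:01-07:57 overlaps/touches 05:39-08:55 → extend to 05:39-08:55.
06:04-08:07 overlaps/touches 05:39-08:55 → extend to 05:39-08:55.
06:17-07:06 overlaps/touches 05:39-08:55 → extend to 05:39-08:55.
06:19-08:14 overlaps/touches 05:39-08:55 → extend to 05:39-08:55.
06:20-07:30 overlaps/touches 05:39-08:55 → extend to 05:39-08:55.
06:46-08:43 overlaps/touches 05:39-08:55 → extend to 05:39-08:55.
07:12-07:19 overlaps/touches 05:39-08:55 → extend to 05:39-08:55.
07:29-08:15 overlaps/touches 05:39-08:55 → extend to 05:39-08:55.

05:39-08:55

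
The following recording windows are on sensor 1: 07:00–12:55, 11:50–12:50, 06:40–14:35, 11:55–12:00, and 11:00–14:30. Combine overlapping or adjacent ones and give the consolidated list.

06:40–14:35

Sort by start: 06:40–14:35, 07:00–12:55, 11:00–14:30, 11:50–12:50, 11:55–12:00.
07:00–12:55 overlaps/touches 06:40–14:35 → extend to 06:40–14:35.
11:00–14:30 overlaps/touches 06:40–14:35 → extend to 06:40–14:35.
11:50–12:50 overlaps/touches 06:40–14:35 → extend to 06:40–14:35.
11:55–12:00 overlaps/touches 06:40–14:35 → extend to 06:40–14:35.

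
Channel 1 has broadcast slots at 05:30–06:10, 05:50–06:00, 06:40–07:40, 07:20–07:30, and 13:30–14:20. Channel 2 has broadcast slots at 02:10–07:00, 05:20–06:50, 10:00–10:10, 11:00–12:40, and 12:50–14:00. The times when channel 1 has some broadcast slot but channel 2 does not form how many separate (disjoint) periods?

Merge the first list: 05:30–06:10, 06:40–07:40, 13:30–14:20.
Merge the second list: 02:10–07:00, 10:00–10:10, 11:00–12:40, 12:50–14:00.
A \ B = 07:00–07:40, 14:00–14:20.
That is 2 disjoint pieces.

2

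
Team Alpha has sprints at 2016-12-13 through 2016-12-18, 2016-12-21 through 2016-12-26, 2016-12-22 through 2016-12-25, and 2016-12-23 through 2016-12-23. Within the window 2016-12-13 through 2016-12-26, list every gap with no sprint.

2016-12-19 through 2016-12-20

After merging, the occupied span is 2016-12-13 through 2016-12-18, 2016-12-21 through 2016-12-26.
Uncovered inside 2016-12-13 through 2016-12-26: 2016-12-19 through 2016-12-20.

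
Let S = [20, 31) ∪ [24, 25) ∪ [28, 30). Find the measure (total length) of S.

11

Merged: [20, 31).
Length: 11.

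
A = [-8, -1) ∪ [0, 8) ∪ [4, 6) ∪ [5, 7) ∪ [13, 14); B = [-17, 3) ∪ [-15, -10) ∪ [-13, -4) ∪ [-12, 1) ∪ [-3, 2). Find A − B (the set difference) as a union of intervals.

Merge the first list: [-8, -1), [0, 8), [13, 14).
Merge the second list: [-17, 3).
[-8, -1): entirely removed.
[0, 8) \ B = [3, 8).
[13, 14): nothing removed.

[3, 8) ∪ [13, 14)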